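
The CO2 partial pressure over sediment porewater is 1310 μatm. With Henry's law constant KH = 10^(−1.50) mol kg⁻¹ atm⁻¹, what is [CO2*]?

KH = 10^(−1.50) = 3.162×10^-2 mol kg⁻¹ atm⁻¹
[CO2*] = KH · pCO2 = 3.162×10^-2 × 1310×10^-6 atm = 4.14×10^-5 mol/kg

[CO2*] = 41.4 μmol/kg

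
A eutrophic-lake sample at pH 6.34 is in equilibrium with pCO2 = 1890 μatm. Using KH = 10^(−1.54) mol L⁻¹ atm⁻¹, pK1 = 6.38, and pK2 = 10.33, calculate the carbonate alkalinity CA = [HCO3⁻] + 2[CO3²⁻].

CA = 0.0497 mmol/L

[CO2*] = KH · pCO2 = 10^(−1.54) × 1890×10^-6 = 5.451×10^-5 mol/L
α₀ = 1/(1 + K1/[H⁺] + K1K2/[H⁺]²) = 1/(1 + 10^-0.04 + 10^-4.03) = 0.5230
DIC = [CO2*]/α₀ = 5.451×10^-5 / 0.5230 = 0.1042 mmol/L
CA = (α₁ + 2α₂)·DIC = (0.4770 + 2×4.881×10^-5) × 0.1042 = 0.0497 mmol/L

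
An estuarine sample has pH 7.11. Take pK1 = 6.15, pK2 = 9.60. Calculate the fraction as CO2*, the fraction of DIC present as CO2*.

α₀ = 1 / (1 + K1/[H⁺] + K1K2/[H⁺]²) = 1 / (1 + 10^+0.96 + 10^-1.53)
   = 1 / (1 + 9.1201 + 0.029512) = 1/10.150 = 0.09853

α₀ = 0.0985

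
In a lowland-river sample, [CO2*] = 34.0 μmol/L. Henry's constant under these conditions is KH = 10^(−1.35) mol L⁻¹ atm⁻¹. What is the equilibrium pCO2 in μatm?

KH = 10^(−1.35) = 4.467×10^-2 mol L⁻¹ atm⁻¹
pCO2 = [CO2*]/KH = 34.0×10^-6 / 4.467×10^-2 = 7.61×10^-4 atm = 761 μatm

pCO2 = 761 μatm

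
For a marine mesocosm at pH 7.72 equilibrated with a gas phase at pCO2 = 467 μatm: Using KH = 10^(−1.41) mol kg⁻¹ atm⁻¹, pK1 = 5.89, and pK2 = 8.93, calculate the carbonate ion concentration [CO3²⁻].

[CO2*] = KH · pCO2 = 10^(−1.41) × 467×10^-6 = 1.817×10^-5 mol/kg
α₀ = 1/(1 + K1/[H⁺] + K1K2/[H⁺]²) = 1/(1 + 10^+1.83 + 10^+0.62) = 0.01374
DIC = [CO2*]/α₀ = 1.817×10^-5 / 0.01374 = 1.322 mmol/kg
[CO3²⁻] = α₂·DIC; α₂ = 0.05728, so [CO3²⁻] = 0.05728 × 1.322 = 0.0757 mmol/kg

[CO3²⁻] = 0.0757 mmol/kg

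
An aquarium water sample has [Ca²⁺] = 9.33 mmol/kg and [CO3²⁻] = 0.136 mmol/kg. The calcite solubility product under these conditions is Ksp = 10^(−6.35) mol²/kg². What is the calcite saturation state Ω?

Ksp = 10^(−6.35) = 4.467×10^-7
Ω = [Ca²⁺][CO3²⁻]/Ksp = (9.33×10^-3)(0.136×10^-3) / 4.467×10^-7 = 2.84

Ω = 2.84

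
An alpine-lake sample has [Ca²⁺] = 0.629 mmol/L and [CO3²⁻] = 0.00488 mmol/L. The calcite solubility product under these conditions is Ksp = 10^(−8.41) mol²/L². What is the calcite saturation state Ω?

Ksp = 10^(−8.41) = 3.890×10^-9
Ω = [Ca²⁺][CO3²⁻]/Ksp = (0.629×10^-3)(0.00488×10^-3) / 3.890×10^-9 = 0.789

Ω = 0.789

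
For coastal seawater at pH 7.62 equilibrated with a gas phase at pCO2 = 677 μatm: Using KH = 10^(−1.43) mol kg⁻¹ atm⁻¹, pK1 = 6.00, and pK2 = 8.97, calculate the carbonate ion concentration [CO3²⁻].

[CO3²⁻] = 0.0468 mmol/kg

[CO2*] = KH · pCO2 = 10^(−1.43) × 677×10^-6 = 2.515×10^-5 mol/kg
α₀ = 1/(1 + K1/[H⁺] + K1K2/[H⁺]²) = 1/(1 + 10^+1.62 + 10^+0.27) = 0.02245
DIC = [CO2*]/α₀ = 2.515×10^-5 / 0.02245 = 1.121 mmol/kg
[CO3²⁻] = α₂·DIC; α₂ = 0.04180, so [CO3²⁻] = 0.04180 × 1.121 = 0.0468 mmol/kg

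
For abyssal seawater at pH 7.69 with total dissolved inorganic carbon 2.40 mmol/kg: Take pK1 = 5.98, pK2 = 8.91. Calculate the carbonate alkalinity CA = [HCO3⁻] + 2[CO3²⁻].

CA = 2.49 mmol/kg

CA = [HCO3⁻] + 2[CO3²⁻] = (α₁ + 2α₂)·DIC
At pH 7.69: [H⁺]/K1 = 10^-1.71 = 0.019498, K2/[H⁺] = 10^-1.22 = 0.060256
α₁ = 1/(1 + 0.019498 + 0.060256) = 1/1.0798 = 0.9261; α₂ = α₁·K2/[H⁺] = 0.05581
α₁ + 2α₂ = 1.0377
CA = 1.0377 × 2.40 = 2.49 mmol/kg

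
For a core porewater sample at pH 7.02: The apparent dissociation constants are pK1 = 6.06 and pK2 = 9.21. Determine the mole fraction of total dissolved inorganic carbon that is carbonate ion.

α₂ = 0.00578

α₂ = 1 / (1 + [H⁺]/K2 + [H⁺]²/(K1K2)) = 1 / (1 + 10^+2.19 + 10^+1.23)
   = 1 / (1 + 154.88 + 16.982) = 1/172.86 = 0.005785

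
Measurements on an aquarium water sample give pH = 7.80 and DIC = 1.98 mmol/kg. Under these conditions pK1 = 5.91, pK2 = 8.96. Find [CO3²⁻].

α₂ = 1 / (1 + [H⁺]/K2 + [H⁺]²/(K1K2)) = 1 / (1 + 10^+1.16 + 10^-0.73)
   = 1 / (1 + 14.454 + 0.18621) = 1/15.641 = 0.06394
[CO3²⁻] = α₂ × DIC = 0.06394 × 1.98 = 0.127 mmol/kg

[CO3²⁻] = 0.127 mmol/kg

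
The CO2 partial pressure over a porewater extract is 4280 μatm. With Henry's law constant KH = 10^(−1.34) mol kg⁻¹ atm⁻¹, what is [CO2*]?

[CO2*] = 196 μmol/kg

KH = 10^(−1.34) = 4.571×10^-2 mol kg⁻¹ atm⁻¹
[CO2*] = KH · pCO2 = 4.571×10^-2 × 4280×10^-6 atm = 1.96×10^-4 mol/kg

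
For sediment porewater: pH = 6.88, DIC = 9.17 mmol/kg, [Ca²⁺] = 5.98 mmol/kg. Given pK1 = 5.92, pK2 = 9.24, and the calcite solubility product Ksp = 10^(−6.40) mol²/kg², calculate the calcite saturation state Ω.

Ω = 0.540

α₂ = 1 / (1 + [H⁺]/K2 + [H⁺]²/(K1K2)) = 1 / (1 + 10^+2.36 + 10^+1.40)
   = 1 / (1 + 229.09 + 25.119) = 1/255.21 = 0.003918
[CO3²⁻] = α₂ × DIC = 0.003918 × 9.17 = 0.03593 mmol/kg
Ksp = 10^(−6.40) = 3.981×10^-7
Ω = [Ca²⁺][CO3²⁻]/Ksp = (5.98×10^-3)(3.593×10^-5) / 3.981×10^-7 = 0.540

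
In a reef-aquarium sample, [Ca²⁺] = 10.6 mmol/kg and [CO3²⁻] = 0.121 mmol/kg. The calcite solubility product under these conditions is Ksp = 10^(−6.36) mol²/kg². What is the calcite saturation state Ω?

Ksp = 10^(−6.36) = 4.365×10^-7
Ω = [Ca²⁺][CO3²⁻]/Ksp = (10.6×10^-3)(0.121×10^-3) / 4.365×10^-7 = 2.94

Ω = 2.94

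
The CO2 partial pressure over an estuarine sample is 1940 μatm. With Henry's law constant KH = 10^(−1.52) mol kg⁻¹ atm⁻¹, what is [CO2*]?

[CO2*] = 58.6 μmol/kg

KH = 10^(−1.52) = 3.020×10^-2 mol kg⁻¹ atm⁻¹
[CO2*] = KH · pCO2 = 3.020×10^-2 × 1940×10^-6 atm = 5.86×10^-5 mol/kg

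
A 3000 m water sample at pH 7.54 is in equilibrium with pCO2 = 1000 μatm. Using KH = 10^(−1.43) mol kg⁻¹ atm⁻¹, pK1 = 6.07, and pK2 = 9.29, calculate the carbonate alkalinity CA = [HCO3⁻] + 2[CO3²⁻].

[CO2*] = KH · pCO2 = 10^(−1.43) × 1000×10^-6 = 3.715×10^-5 mol/kg
α₀ = 1/(1 + K1/[H⁺] + K1K2/[H⁺]²) = 1/(1 + 10^+1.47 + 10^-0.28) = 0.03222
DIC = [CO2*]/α₀ = 3.715×10^-5 / 0.03222 = 1.153 mmol/kg
CA = (α₁ + 2α₂)·DIC = (0.9509 + 2×0.01691) × 1.153 = 1.14 mmol/kg

CA = 1.14 mmol/kg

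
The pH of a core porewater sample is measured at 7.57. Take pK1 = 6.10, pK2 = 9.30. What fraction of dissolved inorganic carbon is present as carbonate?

α₂ = 1 / (1 + [H⁺]/K2 + [H⁺]²/(K1K2)) = 1 / (1 + 10^+1.73 + 10^+0.26)
   = 1 / (1 + 53.703 + 1.8197) = 1/56.523 = 0.01769

α₂ = 0.0177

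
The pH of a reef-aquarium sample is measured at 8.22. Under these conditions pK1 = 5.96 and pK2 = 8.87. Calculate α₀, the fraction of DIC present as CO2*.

α₀ = 0.00447

α₀ = 1 / (1 + K1/[H⁺] + K1K2/[H⁺]²) = 1 / (1 + 10^+2.26 + 10^+1.61)
   = 1 / (1 + 181.97 + 40.738) = 1/223.71 = 0.004470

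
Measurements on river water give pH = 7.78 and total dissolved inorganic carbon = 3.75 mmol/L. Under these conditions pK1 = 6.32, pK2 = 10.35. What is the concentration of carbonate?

α₂ = 1 / (1 + [H⁺]/K2 + [H⁺]²/(K1K2)) = 1 / (1 + 10^+2.57 + 10^+1.11)
   = 1 / (1 + 371.54 + 12.882) = 1/385.42 = 0.002595
[CO3²⁻] = α₂ × DIC = 0.002595 × 3.75 = 0.00973 mmol/L = 9.73 μmol/L

[CO3²⁻] = 9.73 μmol/L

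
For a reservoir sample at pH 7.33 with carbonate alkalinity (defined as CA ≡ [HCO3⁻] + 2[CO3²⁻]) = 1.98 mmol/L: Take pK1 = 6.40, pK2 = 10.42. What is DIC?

CA = [HCO3⁻] + 2[CO3²⁻] = (α₁ + 2α₂)·DIC
At pH 7.33: [H⁺]/K1 = 10^-0.93 = 0.11749, K2/[H⁺] = 10^-3.09 = 0.00081283
α₁ = 1/(1 + 0.11749 + 0.00081283) = 1/1.1183 = 0.8942; α₂ = α₁·K2/[H⁺] = 0.0007268
α₁ + 2α₂ = 0.8957
DIC = CA / (α₁ + 2α₂) = 1.98 / 0.8957 = 2.21 mmol/L

DIC = 2.21 mmol/L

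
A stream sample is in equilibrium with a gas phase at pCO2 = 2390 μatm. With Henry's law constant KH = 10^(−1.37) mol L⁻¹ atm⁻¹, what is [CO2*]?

[CO2*] = 102 μmol/L

KH = 10^(−1.37) = 4.266×10^-2 mol L⁻¹ atm⁻¹
[CO2*] = KH · pCO2 = 4.266×10^-2 × 2390×10^-6 atm = 1.02×10^-4 mol/L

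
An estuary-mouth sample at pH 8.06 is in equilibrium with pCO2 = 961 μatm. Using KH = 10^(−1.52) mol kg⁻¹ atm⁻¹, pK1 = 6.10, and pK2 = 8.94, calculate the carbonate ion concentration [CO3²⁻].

[CO3²⁻] = 0.349 mmol/kg

[CO2*] = KH · pCO2 = 10^(−1.52) × 961×10^-6 = 2.902×10^-5 mol/kg
α₀ = 1/(1 + K1/[H⁺] + K1K2/[H⁺]²) = 1/(1 + 10^+1.96 + 10^+1.08) = 0.009595
DIC = [CO2*]/α₀ = 2.902×10^-5 / 0.009595 = 3.025 mmol/kg
[CO3²⁻] = α₂·DIC; α₂ = 0.1154, so [CO3²⁻] = 0.1154 × 3.025 = 0.349 mmol/kg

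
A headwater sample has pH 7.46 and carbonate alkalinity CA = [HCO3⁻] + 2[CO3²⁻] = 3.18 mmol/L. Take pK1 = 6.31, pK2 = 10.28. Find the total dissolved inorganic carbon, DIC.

DIC = 3.40 mmol/L

CA = [HCO3⁻] + 2[CO3²⁻] = (α₁ + 2α₂)·DIC
At pH 7.46: [H⁺]/K1 = 10^-1.15 = 0.070795, K2/[H⁺] = 10^-2.82 = 0.0015136
α₁ = 1/(1 + 0.070795 + 0.0015136) = 1/1.0723 = 0.9326; α₂ = α₁·K2/[H⁺] = 0.001411
α₁ + 2α₂ = 0.9354
DIC = CA / (α₁ + 2α₂) = 3.18 / 0.9354 = 3.40 mmol/L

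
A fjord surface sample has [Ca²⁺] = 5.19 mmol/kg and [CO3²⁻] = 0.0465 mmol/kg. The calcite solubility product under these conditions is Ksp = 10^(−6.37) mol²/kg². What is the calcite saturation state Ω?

Ksp = 10^(−6.37) = 4.266×10^-7
Ω = [Ca²⁺][CO3²⁻]/Ksp = (5.19×10^-3)(0.0465×10^-3) / 4.266×10^-7 = 0.566

Ω = 0.566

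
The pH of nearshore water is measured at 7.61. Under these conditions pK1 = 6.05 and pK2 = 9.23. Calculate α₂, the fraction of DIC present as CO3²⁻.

α₂ = 1 / (1 + [H⁺]/K2 + [H⁺]²/(K1K2)) = 1 / (1 + 10^+1.62 + 10^+0.06)
   = 1 / (1 + 41.687 + 1.1482) = 1/43.835 = 0.02281

α₂ = 0.0228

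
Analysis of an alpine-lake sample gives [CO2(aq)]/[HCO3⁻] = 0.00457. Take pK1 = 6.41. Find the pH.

From K1 = [H⁺][HCO3⁻]/[CO2(aq)]:  pH = pK1 − log₁₀([CO2(aq)]/[HCO3⁻])
log₁₀(0.00457) = -2.340
pH = 6.41 − (-2.340) = 8.75

pH = 8.75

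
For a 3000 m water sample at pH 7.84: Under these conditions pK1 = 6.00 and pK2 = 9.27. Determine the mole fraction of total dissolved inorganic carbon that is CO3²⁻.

α₂ = 1 / (1 + [H⁺]/K2 + [H⁺]²/(K1K2)) = 1 / (1 + 10^+1.43 + 10^-0.41)
   = 1 / (1 + 26.915 + 0.38905) = 1/28.304 = 0.03533

α₂ = 0.0353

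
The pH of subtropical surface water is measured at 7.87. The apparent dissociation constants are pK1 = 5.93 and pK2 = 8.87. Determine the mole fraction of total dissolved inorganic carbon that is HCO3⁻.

α₁ = 0.900

α₁ = 1 / (1 + [H⁺]/K1 + K2/[H⁺]) = 1 / (1 + 10^-1.94 + 10^-1.00)
   = 1 / (1 + 0.011482 + 0.10000) = 1/1.1115 = 0.8997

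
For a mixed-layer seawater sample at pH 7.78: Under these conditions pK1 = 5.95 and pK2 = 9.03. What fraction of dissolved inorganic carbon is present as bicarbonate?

α₁ = 1 / (1 + [H⁺]/K1 + K2/[H⁺]) = 1 / (1 + 10^-1.83 + 10^-1.25)
   = 1 / (1 + 0.014791 + 0.056234) = 1/1.0710 = 0.9337

α₁ = 0.934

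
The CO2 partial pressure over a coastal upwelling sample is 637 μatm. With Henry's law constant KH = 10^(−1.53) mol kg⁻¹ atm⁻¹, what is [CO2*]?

KH = 10^(−1.53) = 2.951×10^-2 mol kg⁻¹ atm⁻¹
[CO2*] = KH · pCO2 = 2.951×10^-2 × 637×10^-6 atm = 1.88×10^-5 mol/kg

[CO2*] = 18.8 μmol/kg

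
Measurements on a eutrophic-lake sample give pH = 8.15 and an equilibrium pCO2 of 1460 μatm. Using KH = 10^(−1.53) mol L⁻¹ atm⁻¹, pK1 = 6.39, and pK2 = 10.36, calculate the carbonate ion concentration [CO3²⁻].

[CO2*] = KH · pCO2 = 10^(−1.53) × 1460×10^-6 = 4.309×10^-5 mol/L
α₀ = 1/(1 + K1/[H⁺] + K1K2/[H⁺]²) = 1/(1 + 10^+1.76 + 10^-0.45) = 0.01698
DIC = [CO2*]/α₀ = 4.309×10^-5 / 0.01698 = 2.538 mmol/L
[CO3²⁻] = α₂·DIC; α₂ = 0.006024, so [CO3²⁻] = 0.006024 × 2.538 = 0.0153 mmol/L = 15.3 μmol/L

[CO3²⁻] = 15.3 μmol/L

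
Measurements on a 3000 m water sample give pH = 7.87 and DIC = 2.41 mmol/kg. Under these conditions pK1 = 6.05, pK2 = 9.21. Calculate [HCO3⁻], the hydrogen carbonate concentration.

[HCO3⁻] = 2.27 mmol/kg

α₁ = 1 / (1 + [H⁺]/K1 + K2/[H⁺]) = 1 / (1 + 10^-1.82 + 10^-1.34)
   = 1 / (1 + 0.015136 + 0.045709) = 1/1.0608 = 0.9426
[HCO3⁻] = α₁ × DIC = 0.9426 × 2.41 = 2.27 mmol/kg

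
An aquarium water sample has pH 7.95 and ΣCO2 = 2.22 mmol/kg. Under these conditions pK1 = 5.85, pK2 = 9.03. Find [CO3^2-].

[CO3²⁻] = 0.169 mmol/kg

α₂ = 1 / (1 + [H⁺]/K2 + [H⁺]²/(K1K2)) = 1 / (1 + 10^+1.08 + 10^-1.02)
   = 1 / (1 + 12.023 + 0.095499) = 1/13.118 = 0.07623
[CO3²⁻] = α₂ × DIC = 0.07623 × 2.22 = 0.169 mmol/kg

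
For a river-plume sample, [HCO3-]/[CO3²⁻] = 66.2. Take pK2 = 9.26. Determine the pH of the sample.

From K2 = [H⁺][CO3²⁻]/[HCO3-]:  pH = pK2 − log₁₀([HCO3-]/[CO3²⁻])
log₁₀(66.2) = +1.821
pH = 9.26 − (+1.821) = 7.44

pH = 7.44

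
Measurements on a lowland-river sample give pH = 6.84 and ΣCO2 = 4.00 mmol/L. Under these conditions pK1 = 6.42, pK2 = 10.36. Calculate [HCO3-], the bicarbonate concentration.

[HCO3⁻] = 2.90 mmol/L

α₁ = 1 / (1 + [H⁺]/K1 + K2/[H⁺]) = 1 / (1 + 10^-0.42 + 10^-3.52)
   = 1 / (1 + 0.38019 + 0.00030200) = 1/1.3805 = 0.7244
[HCO3⁻] = α₁ × DIC = 0.7244 × 4.00 = 2.90 mmol/L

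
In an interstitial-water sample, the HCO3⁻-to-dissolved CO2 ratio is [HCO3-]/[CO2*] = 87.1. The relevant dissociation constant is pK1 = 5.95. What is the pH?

From K1 = [H⁺][HCO3-]/[CO2*]:  pH = pK1 + log₁₀([HCO3-]/[CO2*])
log₁₀(87.1) = +1.940
pH = 5.95 + (+1.940) = 7.89

pH = 7.89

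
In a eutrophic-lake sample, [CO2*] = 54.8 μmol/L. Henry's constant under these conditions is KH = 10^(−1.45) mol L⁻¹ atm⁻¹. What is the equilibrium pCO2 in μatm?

pCO2 = 1540 μatm

KH = 10^(−1.45) = 3.548×10^-2 mol L⁻¹ atm⁻¹
pCO2 = [CO2*]/KH = 54.8×10^-6 / 3.548×10^-2 = 1.54×10^-3 atm = 1540 μatm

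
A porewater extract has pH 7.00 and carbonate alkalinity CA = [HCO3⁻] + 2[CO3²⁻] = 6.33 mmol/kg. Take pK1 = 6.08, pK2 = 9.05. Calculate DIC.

CA = [HCO3⁻] + 2[CO3²⁻] = (α₁ + 2α₂)·DIC
At pH 7.00: [H⁺]/K1 = 10^-0.92 = 0.12023, K2/[H⁺] = 10^-2.05 = 0.0089125
α₁ = 1/(1 + 0.12023 + 0.0089125) = 1/1.1291 = 0.8856; α₂ = α₁·K2/[H⁺] = 0.007893
α₁ + 2α₂ = 0.9014
DIC = CA / (α₁ + 2α₂) = 6.33 / 0.9014 = 7.02 mmol/kg

DIC = 7.02 mmol/kg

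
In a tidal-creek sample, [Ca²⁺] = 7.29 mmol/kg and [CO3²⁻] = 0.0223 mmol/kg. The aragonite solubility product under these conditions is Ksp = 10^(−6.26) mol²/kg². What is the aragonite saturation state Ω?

Ksp = 10^(−6.26) = 5.495×10^-7
Ω = [Ca²⁺][CO3²⁻]/Ksp = (7.29×10^-3)(0.0223×10^-3) / 5.495×10^-7 = 0.296

Ω = 0.296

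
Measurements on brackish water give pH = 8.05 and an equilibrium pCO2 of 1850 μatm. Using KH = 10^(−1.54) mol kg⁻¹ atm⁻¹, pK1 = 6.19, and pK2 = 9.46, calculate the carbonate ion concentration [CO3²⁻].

[CO2*] = KH · pCO2 = 10^(−1.54) × 1850×10^-6 = 5.335×10^-5 mol/kg
α₀ = 1/(1 + K1/[H⁺] + K1K2/[H⁺]²) = 1/(1 + 10^+1.86 + 10^+0.45) = 0.01311
DIC = [CO2*]/α₀ = 5.335×10^-5 / 0.01311 = 4.069 mmol/kg
[CO3²⁻] = α₂·DIC; α₂ = 0.03696, so [CO3²⁻] = 0.03696 × 4.069 = 0.150 mmol/kg

[CO3²⁻] = 0.150 mmol/kg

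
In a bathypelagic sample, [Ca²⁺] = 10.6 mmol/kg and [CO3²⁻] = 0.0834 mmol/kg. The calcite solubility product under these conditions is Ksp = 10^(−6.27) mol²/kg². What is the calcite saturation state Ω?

Ω = 1.65

Ksp = 10^(−6.27) = 5.370×10^-7
Ω = [Ca²⁺][CO3²⁻]/Ksp = (10.6×10^-3)(0.0834×10^-3) / 5.370×10^-7 = 1.65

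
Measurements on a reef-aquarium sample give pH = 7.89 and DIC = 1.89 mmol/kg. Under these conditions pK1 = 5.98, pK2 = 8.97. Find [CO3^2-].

α₂ = 1 / (1 + [H⁺]/K2 + [H⁺]²/(K1K2)) = 1 / (1 + 10^+1.08 + 10^-0.83)
   = 1 / (1 + 12.023 + 0.14791) = 1/13.171 = 0.07593
[CO3²⁻] = α₂ × DIC = 0.07593 × 1.89 = 0.144 mmol/kg

[CO3²⁻] = 0.144 mmol/kg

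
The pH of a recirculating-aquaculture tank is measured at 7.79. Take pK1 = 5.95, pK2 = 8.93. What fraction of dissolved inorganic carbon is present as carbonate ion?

α₂ = 1 / (1 + [H⁺]/K2 + [H⁺]²/(K1K2)) = 1 / (1 + 10^+1.14 + 10^-0.70)
   = 1 / (1 + 13.804 + 0.19953) = 1/15.003 = 0.06665

α₂ = 0.0667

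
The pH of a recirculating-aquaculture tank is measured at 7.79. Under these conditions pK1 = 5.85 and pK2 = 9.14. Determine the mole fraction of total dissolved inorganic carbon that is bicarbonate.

α₁ = 0.947

α₁ = 1 / (1 + [H⁺]/K1 + K2/[H⁺]) = 1 / (1 + 10^-1.94 + 10^-1.35)
   = 1 / (1 + 0.011482 + 0.044668) = 1/1.0561 = 0.9468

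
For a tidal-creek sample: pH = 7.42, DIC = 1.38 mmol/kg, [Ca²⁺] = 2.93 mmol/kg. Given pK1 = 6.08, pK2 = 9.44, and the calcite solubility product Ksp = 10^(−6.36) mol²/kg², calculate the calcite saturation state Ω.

α₂ = 1 / (1 + [H⁺]/K2 + [H⁺]²/(K1K2)) = 1 / (1 + 10^+2.02 + 10^+0.68)
   = 1 / (1 + 104.71 + 4.7863) = 1/110.50 = 0.009050
[CO3²⁻] = α₂ × DIC = 0.009050 × 1.38 = 0.01249 mmol/kg = 12.49 μmol/kg
Ksp = 10^(−6.36) = 4.365×10^-7
Ω = [Ca²⁺][CO3²⁻]/Ksp = (2.93×10^-3)(1.249×10^-5) / 4.365×10^-7 = 0.0838

Ω = 0.0838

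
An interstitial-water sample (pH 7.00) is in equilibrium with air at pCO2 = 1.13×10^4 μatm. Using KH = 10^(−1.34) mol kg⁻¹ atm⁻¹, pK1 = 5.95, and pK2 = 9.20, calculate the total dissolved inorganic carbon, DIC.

[CO2*] = KH · pCO2 = 10^(−1.34) × 1.13×10^4×10^-6 = 5.165×10^-4 mol/kg
α₀ = 1/(1 + K1/[H⁺] + K1K2/[H⁺]²) = 1/(1 + 10^+1.05 + 10^-1.15) = 0.08136
DIC = [CO2*]/α₀ = 5.165×10^-4 / 0.08136 = 6.35 mmol/kg

DIC = 6.35 mmol/kg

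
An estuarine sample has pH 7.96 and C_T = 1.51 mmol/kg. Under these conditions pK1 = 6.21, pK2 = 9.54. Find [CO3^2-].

α₂ = 1 / (1 + [H⁺]/K2 + [H⁺]²/(K1K2)) = 1 / (1 + 10^+1.58 + 10^-0.17)
   = 1 / (1 + 38.019 + 0.67608) = 1/39.695 = 0.02519
[CO3²⁻] = α₂ × DIC = 0.02519 × 1.51 = 0.0380 mmol/kg

[CO3²⁻] = 0.0380 mmol/kg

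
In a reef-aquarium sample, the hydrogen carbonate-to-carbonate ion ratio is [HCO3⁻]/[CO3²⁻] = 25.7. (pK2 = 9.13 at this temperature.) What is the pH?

pH = 7.72

From K2 = [H⁺][CO3²⁻]/[HCO3⁻]:  pH = pK2 − log₁₀([HCO3⁻]/[CO3²⁻])
log₁₀(25.7) = +1.410
pH = 9.13 − (+1.410) = 7.72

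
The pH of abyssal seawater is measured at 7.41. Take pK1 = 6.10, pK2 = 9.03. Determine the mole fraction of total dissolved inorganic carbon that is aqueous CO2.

α₀ = 1 / (1 + K1/[H⁺] + K1K2/[H⁺]²) = 1 / (1 + 10^+1.31 + 10^-0.31)
   = 1 / (1 + 20.417 + 0.48978) = 1/21.907 = 0.04565

α₀ = 0.0456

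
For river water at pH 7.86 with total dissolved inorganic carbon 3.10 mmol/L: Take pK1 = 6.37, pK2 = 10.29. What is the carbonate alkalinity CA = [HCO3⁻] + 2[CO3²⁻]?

CA = 3.01 mmol/L

CA = [HCO3⁻] + 2[CO3²⁻] = (α₁ + 2α₂)·DIC
At pH 7.86: [H⁺]/K1 = 10^-1.49 = 0.032359, K2/[H⁺] = 10^-2.43 = 0.0037154
α₁ = 1/(1 + 0.032359 + 0.0037154) = 1/1.0361 = 0.9652; α₂ = α₁·K2/[H⁺] = 0.003586
α₁ + 2α₂ = 0.9724
CA = 0.9724 × 3.10 = 3.01 mmol/L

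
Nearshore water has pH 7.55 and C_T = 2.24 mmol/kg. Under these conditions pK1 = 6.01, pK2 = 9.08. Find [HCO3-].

[HCO3⁻] = 2.12 mmol/kg

α₁ = 1 / (1 + [H⁺]/K1 + K2/[H⁺]) = 1 / (1 + 10^-1.54 + 10^-1.53)
   = 1 / (1 + 0.028840 + 0.029512) = 1/1.0584 = 0.9449
[HCO3⁻] = α₁ × DIC = 0.9449 × 2.24 = 2.12 mmol/kg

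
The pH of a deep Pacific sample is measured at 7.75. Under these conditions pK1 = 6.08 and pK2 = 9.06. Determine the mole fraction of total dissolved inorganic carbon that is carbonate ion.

α₂ = 0.0458

α₂ = 1 / (1 + [H⁺]/K2 + [H⁺]²/(K1K2)) = 1 / (1 + 10^+1.31 + 10^-0.36)
   = 1 / (1 + 20.417 + 0.43652) = 1/21.854 = 0.04576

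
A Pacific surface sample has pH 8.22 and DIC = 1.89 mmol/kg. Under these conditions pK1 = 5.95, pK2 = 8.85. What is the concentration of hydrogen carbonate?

α₁ = 1 / (1 + [H⁺]/K1 + K2/[H⁺]) = 1 / (1 + 10^-2.27 + 10^-0.63)
   = 1 / (1 + 0.0053703 + 0.23442) = 1/1.2398 = 0.8066
[HCO3⁻] = α₁ × DIC = 0.8066 × 1.89 = 1.52 mmol/kg

[HCO3⁻] = 1.52 mmol/kg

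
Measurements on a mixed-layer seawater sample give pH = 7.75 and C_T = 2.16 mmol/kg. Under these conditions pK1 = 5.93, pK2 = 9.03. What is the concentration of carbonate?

α₂ = 1 / (1 + [H⁺]/K2 + [H⁺]²/(K1K2)) = 1 / (1 + 10^+1.28 + 10^-0.54)
   = 1 / (1 + 19.055 + 0.28840) = 1/20.343 = 0.04916
[CO3²⁻] = α₂ × DIC = 0.04916 × 2.16 = 0.106 mmol/kg

[CO3²⁻] = 0.106 mmol/kg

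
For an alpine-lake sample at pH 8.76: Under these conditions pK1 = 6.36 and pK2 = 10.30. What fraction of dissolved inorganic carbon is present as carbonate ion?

α₂ = 0.0279

α₂ = 1 / (1 + [H⁺]/K2 + [H⁺]²/(K1K2)) = 1 / (1 + 10^+1.54 + 10^-0.86)
   = 1 / (1 + 34.674 + 0.13804) = 1/35.812 = 0.02792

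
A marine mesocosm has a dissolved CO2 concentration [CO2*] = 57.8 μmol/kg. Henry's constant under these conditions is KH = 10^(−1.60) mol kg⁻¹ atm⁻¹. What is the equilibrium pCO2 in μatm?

pCO2 = 2300 μatm

KH = 10^(−1.60) = 2.512×10^-2 mol kg⁻¹ atm⁻¹
pCO2 = [CO2*]/KH = 57.8×10^-6 / 2.512×10^-2 = 2.30×10^-3 atm = 2300 μatm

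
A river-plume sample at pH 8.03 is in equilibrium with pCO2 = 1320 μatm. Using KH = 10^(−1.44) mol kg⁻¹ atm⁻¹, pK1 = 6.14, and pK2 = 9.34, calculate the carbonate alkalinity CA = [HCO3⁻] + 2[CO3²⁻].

CA = 4.08 mmol/kg

[CO2*] = KH · pCO2 = 10^(−1.44) × 1320×10^-6 = 4.793×10^-5 mol/kg
α₀ = 1/(1 + K1/[H⁺] + K1K2/[H⁺]²) = 1/(1 + 10^+1.89 + 10^+0.58) = 0.01213
DIC = [CO2*]/α₀ = 4.793×10^-5 / 0.01213 = 3.950 mmol/kg
CA = (α₁ + 2α₂)·DIC = (0.9417 + 2×0.04612) × 3.950 = 4.08 mmol/kg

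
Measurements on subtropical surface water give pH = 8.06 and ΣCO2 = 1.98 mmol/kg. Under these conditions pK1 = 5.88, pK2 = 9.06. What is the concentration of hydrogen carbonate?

α₁ = 1 / (1 + [H⁺]/K1 + K2/[H⁺]) = 1 / (1 + 10^-2.18 + 10^-1.00)
   = 1 / (1 + 0.0066069 + 0.10000) = 1/1.1066 = 0.9037
[HCO3⁻] = α₁ × DIC = 0.9037 × 1.98 = 1.79 mmol/kg

[HCO3⁻] = 1.79 mmol/kg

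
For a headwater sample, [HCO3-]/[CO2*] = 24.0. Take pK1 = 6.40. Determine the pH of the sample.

From K1 = [H⁺][HCO3-]/[CO2*]:  pH = pK1 + log₁₀([HCO3-]/[CO2*])
log₁₀(24.0) = +1.380
pH = 6.40 + (+1.380) = 7.78

pH = 7.78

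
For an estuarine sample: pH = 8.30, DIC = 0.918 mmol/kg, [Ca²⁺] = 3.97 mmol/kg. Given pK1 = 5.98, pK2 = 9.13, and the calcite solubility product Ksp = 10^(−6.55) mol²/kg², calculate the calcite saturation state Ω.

Ω = 1.66

α₂ = 1 / (1 + [H⁺]/K2 + [H⁺]²/(K1K2)) = 1 / (1 + 10^+0.83 + 10^-1.49)
   = 1 / (1 + 6.7608 + 0.032359) = 1/7.7932 = 0.1283
[CO3²⁻] = α₂ × DIC = 0.1283 × 0.918 = 0.1178 mmol/kg
Ksp = 10^(−6.55) = 2.818×10^-7
Ω = [Ca²⁺][CO3²⁻]/Ksp = (3.97×10^-3)(1.178×10^-4) / 2.818×10^-7 = 1.66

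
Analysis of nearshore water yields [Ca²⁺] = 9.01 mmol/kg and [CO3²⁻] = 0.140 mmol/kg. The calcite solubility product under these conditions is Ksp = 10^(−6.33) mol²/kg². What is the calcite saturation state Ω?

Ω = 2.70

Ksp = 10^(−6.33) = 4.677×10^-7
Ω = [Ca²⁺][CO3²⁻]/Ksp = (9.01×10^-3)(0.140×10^-3) / 4.677×10^-7 = 2.70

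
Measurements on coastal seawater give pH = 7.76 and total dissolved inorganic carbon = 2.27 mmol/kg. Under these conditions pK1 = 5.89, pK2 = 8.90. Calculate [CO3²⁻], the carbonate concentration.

α₂ = 1 / (1 + [H⁺]/K2 + [H⁺]²/(K1K2)) = 1 / (1 + 10^+1.14 + 10^-0.73)
   = 1 / (1 + 13.804 + 0.18621) = 1/14.990 = 0.06671
[CO3²⁻] = α₂ × DIC = 0.06671 × 2.27 = 0.151 mmol/kg

[CO3²⁻] = 0.151 mmol/kg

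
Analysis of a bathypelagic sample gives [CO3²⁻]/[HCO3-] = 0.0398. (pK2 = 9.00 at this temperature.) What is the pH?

pH = 7.60

From K2 = [H⁺][CO3²⁻]/[HCO3-]:  pH = pK2 + log₁₀([CO3²⁻]/[HCO3-])
log₁₀(0.0398) = -1.400
pH = 9.00 + (-1.400) = 7.60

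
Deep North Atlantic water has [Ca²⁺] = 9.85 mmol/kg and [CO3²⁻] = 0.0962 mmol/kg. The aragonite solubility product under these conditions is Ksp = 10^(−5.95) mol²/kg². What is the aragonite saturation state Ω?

Ksp = 10^(−5.95) = 1.122×10^-6
Ω = [Ca²⁺][CO3²⁻]/Ksp = (9.85×10^-3)(0.0962×10^-3) / 1.122×10^-6 = 0.845

Ω = 0.845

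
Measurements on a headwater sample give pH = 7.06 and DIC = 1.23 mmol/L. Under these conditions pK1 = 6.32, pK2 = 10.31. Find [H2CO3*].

α₀ = 1 / (1 + K1/[H⁺] + K1K2/[H⁺]²) = 1 / (1 + 10^+0.74 + 10^-2.51)
   = 1 / (1 + 5.4954 + 0.0030903) = 1/6.4985 = 0.1539
[CO2*] = α₀ × DIC = 0.1539 × 1.23 = 0.189 mmol/L

[CO2*] = 0.189 mmol/L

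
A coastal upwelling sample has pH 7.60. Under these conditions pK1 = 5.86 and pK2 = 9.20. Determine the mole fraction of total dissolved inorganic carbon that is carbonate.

α₂ = 0.0241

α₂ = 1 / (1 + [H⁺]/K2 + [H⁺]²/(K1K2)) = 1 / (1 + 10^+1.60 + 10^-0.14)
   = 1 / (1 + 39.811 + 0.72444) = 1/41.535 = 0.02408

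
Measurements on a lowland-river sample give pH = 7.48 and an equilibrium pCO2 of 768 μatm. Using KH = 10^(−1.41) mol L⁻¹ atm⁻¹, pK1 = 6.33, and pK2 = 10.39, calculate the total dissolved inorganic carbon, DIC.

[CO2*] = KH · pCO2 = 10^(−1.41) × 768×10^-6 = 2.988×10^-5 mol/L
α₀ = 1/(1 + K1/[H⁺] + K1K2/[H⁺]²) = 1/(1 + 10^+1.15 + 10^-1.76) = 0.06604
DIC = [CO2*]/α₀ = 2.988×10^-5 / 0.06604 = 0.452 mmol/L

DIC = 0.452 mmol/L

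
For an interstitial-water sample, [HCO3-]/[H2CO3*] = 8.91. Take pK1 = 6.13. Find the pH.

pH = 7.08

From K1 = [H⁺][HCO3-]/[H2CO3*]:  pH = pK1 + log₁₀([HCO3-]/[H2CO3*])
log₁₀(8.91) = +0.950
pH = 6.13 + (+0.950) = 7.08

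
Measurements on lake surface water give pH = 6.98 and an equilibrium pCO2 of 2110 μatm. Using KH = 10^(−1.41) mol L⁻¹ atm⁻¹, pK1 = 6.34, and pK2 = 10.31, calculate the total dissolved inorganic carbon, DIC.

[CO2*] = KH · pCO2 = 10^(−1.41) × 2110×10^-6 = 8.209×10^-5 mol/L
α₀ = 1/(1 + K1/[H⁺] + K1K2/[H⁺]²) = 1/(1 + 10^+0.64 + 10^-2.69) = 0.1863
DIC = [CO2*]/α₀ = 8.209×10^-5 / 0.1863 = 0.441 mmol/L

DIC = 0.441 mmol/L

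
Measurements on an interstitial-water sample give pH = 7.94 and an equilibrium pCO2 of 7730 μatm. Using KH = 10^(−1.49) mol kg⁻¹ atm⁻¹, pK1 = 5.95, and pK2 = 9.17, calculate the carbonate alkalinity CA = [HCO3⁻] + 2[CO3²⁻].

[CO2*] = KH · pCO2 = 10^(−1.49) × 7730×10^-6 = 2.501×10^-4 mol/kg
α₀ = 1/(1 + K1/[H⁺] + K1K2/[H⁺]²) = 1/(1 + 10^+1.99 + 10^+0.76) = 0.009571
DIC = [CO2*]/α₀ = 2.501×10^-4 / 0.009571 = 26.13 mmol/kg
CA = (α₁ + 2α₂)·DIC = (0.9354 + 2×0.05508) × 26.13 = 27.3 mmol/kg

CA = 27.3 mmol/kg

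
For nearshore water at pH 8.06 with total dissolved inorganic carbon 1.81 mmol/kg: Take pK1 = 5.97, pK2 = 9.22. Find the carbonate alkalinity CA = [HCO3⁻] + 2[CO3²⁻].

CA = 1.91 mmol/kg

CA = [HCO3⁻] + 2[CO3²⁻] = (α₁ + 2α₂)·DIC
At pH 8.06: [H⁺]/K1 = 10^-2.09 = 0.0081283, K2/[H⁺] = 10^-1.16 = 0.069183
α₁ = 1/(1 + 0.0081283 + 0.069183) = 1/1.0773 = 0.9282; α₂ = α₁·K2/[H⁺] = 0.06422
α₁ + 2α₂ = 1.0567
CA = 1.0567 × 1.81 = 1.91 mmol/kg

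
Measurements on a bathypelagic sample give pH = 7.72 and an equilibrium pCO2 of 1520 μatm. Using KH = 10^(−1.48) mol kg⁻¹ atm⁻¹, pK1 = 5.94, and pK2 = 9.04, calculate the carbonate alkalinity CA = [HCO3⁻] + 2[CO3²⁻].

[CO2*] = KH · pCO2 = 10^(−1.48) × 1520×10^-6 = 5.033×10^-5 mol/kg
α₀ = 1/(1 + K1/[H⁺] + K1K2/[H⁺]²) = 1/(1 + 10^+1.78 + 10^+0.46) = 0.01559
DIC = [CO2*]/α₀ = 5.033×10^-5 / 0.01559 = 3.228 mmol/kg
CA = (α₁ + 2α₂)·DIC = (0.9394 + 2×0.04496) × 3.228 = 3.32 mmol/kg

CA = 3.32 mmol/kg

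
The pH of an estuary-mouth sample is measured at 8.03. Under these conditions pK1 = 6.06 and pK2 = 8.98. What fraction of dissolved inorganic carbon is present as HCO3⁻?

α₁ = 1 / (1 + [H⁺]/K1 + K2/[H⁺]) = 1 / (1 + 10^-1.97 + 10^-0.95)
   = 1 / (1 + 0.010715 + 0.11220) = 1/1.1229 = 0.8905

α₁ = 0.891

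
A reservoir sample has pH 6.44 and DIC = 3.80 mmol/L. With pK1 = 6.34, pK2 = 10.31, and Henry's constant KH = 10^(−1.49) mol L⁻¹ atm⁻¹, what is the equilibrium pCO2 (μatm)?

pCO2 = 5.20×10^4 μatm

α₀ = 1 / (1 + K1/[H⁺] + K1K2/[H⁺]²) = 1 / (1 + 10^+0.10 + 10^-3.77)
   = 1 / (1 + 1.2589 + 0.00016982) = 1/2.2591 = 0.4427
[CO2*] = α₀ × DIC = 0.4427 × 3.80 = 1.682 mmol/L
pCO2 = [CO2*]/KH = 1.682×10^-3 / 3.236×10^-2 = 5.20×10^4 μatm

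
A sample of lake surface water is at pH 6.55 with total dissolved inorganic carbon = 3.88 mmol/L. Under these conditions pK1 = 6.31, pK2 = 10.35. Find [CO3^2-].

α₂ = 1 / (1 + [H⁺]/K2 + [H⁺]²/(K1K2)) = 1 / (1 + 10^+3.80 + 10^+3.56)
   = 1 / (1 + 6309.6 + 3630.8) = 1/9941.4 = 0.0001006
[CO3²⁻] = α₂ × DIC = 0.0001006 × 3.88 = 0.000390 mmol/L = 0.390 μmol/L

[CO3²⁻] = 0.390 μmol/L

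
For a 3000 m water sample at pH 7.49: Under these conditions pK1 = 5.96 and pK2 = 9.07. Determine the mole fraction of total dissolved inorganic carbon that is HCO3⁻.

α₁ = 0.947

α₁ = 1 / (1 + [H⁺]/K1 + K2/[H⁺]) = 1 / (1 + 10^-1.53 + 10^-1.58)
   = 1 / (1 + 0.029512 + 0.026303) = 1/1.0558 = 0.9471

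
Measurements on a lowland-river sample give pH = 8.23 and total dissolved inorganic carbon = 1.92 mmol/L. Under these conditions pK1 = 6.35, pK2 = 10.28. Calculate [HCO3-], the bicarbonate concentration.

[HCO3⁻] = 1.88 mmol/L

α₁ = 1 / (1 + [H⁺]/K1 + K2/[H⁺]) = 1 / (1 + 10^-1.88 + 10^-2.05)
   = 1 / (1 + 0.013183 + 0.0089125) = 1/1.0221 = 0.9784
[HCO3⁻] = α₁ × DIC = 0.9784 × 1.92 = 1.88 mmol/L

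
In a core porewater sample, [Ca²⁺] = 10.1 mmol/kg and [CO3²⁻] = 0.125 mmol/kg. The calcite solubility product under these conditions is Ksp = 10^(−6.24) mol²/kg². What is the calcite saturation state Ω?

Ksp = 10^(−6.24) = 5.754×10^-7
Ω = [Ca²⁺][CO3²⁻]/Ksp = (10.1×10^-3)(0.125×10^-3) / 5.754×10^-7 = 2.19

Ω = 2.19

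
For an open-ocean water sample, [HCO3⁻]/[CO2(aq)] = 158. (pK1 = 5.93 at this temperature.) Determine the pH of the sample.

pH = 8.13

From K1 = [H⁺][HCO3⁻]/[CO2(aq)]:  pH = pK1 + log₁₀([HCO3⁻]/[CO2(aq)])
log₁₀(158) = +2.199
pH = 5.93 + (+2.199) = 8.13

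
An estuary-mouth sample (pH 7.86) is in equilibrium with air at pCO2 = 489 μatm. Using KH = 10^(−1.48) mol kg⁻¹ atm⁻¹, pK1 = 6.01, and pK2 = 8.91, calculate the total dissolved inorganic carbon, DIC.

[CO2*] = KH · pCO2 = 10^(−1.48) × 489×10^-6 = 1.619×10^-5 mol/kg
α₀ = 1/(1 + K1/[H⁺] + K1K2/[H⁺]²) = 1/(1 + 10^+1.85 + 10^+0.80) = 0.01280
DIC = [CO2*]/α₀ = 1.619×10^-5 / 0.01280 = 1.26 mmol/kg

DIC = 1.26 mmol/kg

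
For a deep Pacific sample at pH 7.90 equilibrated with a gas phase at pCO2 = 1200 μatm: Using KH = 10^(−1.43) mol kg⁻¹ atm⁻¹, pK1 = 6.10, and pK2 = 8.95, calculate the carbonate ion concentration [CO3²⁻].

[CO2*] = KH · pCO2 = 10^(−1.43) × 1200×10^-6 = 4.458×10^-5 mol/kg
α₀ = 1/(1 + K1/[H⁺] + K1K2/[H⁺]²) = 1/(1 + 10^+1.80 + 10^+0.75) = 0.01434
DIC = [CO2*]/α₀ = 4.458×10^-5 / 0.01434 = 3.108 mmol/kg
[CO3²⁻] = α₂·DIC; α₂ = 0.08066, so [CO3²⁻] = 0.08066 × 3.108 = 0.251 mmol/kg

[CO3²⁻] = 0.251 mmol/kg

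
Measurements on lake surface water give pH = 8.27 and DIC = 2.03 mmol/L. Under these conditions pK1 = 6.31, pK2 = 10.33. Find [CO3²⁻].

α₂ = 1 / (1 + [H⁺]/K2 + [H⁺]²/(K1K2)) = 1 / (1 + 10^+2.06 + 10^+0.10)
   = 1 / (1 + 114.82 + 1.2589) = 1/117.07 = 0.008542
[CO3²⁻] = α₂ × DIC = 0.008542 × 2.03 = 0.0173 mmol/L = 17.3 μmol/L

[CO3²⁻] = 17.3 μmol/L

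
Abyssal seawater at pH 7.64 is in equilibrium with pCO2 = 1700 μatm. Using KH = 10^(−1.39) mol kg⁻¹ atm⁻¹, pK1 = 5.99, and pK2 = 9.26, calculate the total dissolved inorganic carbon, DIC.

[CO2*] = KH · pCO2 = 10^(−1.39) × 1700×10^-6 = 6.925×10^-5 mol/kg
α₀ = 1/(1 + K1/[H⁺] + K1K2/[H⁺]²) = 1/(1 + 10^+1.65 + 10^+0.03) = 0.02140
DIC = [CO2*]/α₀ = 6.925×10^-5 / 0.02140 = 3.24 mmol/kg

DIC = 3.24 mmol/kg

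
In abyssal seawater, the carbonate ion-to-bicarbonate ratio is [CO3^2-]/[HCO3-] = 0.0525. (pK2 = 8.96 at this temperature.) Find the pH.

From K2 = [H⁺][CO3^2-]/[HCO3-]:  pH = pK2 + log₁₀([CO3^2-]/[HCO3-])
log₁₀(0.0525) = -1.280
pH = 8.96 + (-1.280) = 7.68

pH = 7.68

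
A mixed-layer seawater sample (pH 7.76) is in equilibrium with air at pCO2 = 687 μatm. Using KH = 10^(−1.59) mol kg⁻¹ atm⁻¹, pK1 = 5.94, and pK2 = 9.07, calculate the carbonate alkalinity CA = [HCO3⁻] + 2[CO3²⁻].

CA = 1.28 mmol/kg

[CO2*] = KH · pCO2 = 10^(−1.59) × 687×10^-6 = 1.766×10^-5 mol/kg
α₀ = 1/(1 + K1/[H⁺] + K1K2/[H⁺]²) = 1/(1 + 10^+1.82 + 10^+0.51) = 0.01422
DIC = [CO2*]/α₀ = 1.766×10^-5 / 0.01422 = 1.241 mmol/kg
CA = (α₁ + 2α₂)·DIC = (0.9397 + 2×0.04603) × 1.241 = 1.28 mmol/kg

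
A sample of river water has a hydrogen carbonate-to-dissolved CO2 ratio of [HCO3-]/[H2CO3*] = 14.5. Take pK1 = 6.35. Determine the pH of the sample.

pH = 7.51

From K1 = [H⁺][HCO3-]/[H2CO3*]:  pH = pK1 + log₁₀([HCO3-]/[H2CO3*])
log₁₀(14.5) = +1.161
pH = 6.35 + (+1.161) = 7.51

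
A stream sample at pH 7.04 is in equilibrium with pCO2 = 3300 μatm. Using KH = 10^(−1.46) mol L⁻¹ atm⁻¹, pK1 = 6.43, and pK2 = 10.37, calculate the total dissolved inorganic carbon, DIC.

[CO2*] = KH · pCO2 = 10^(−1.46) × 3300×10^-6 = 1.144×10^-4 mol/L
α₀ = 1/(1 + K1/[H⁺] + K1K2/[H⁺]²) = 1/(1 + 10^+0.61 + 10^-2.72) = 0.1970
DIC = [CO2*]/α₀ = 1.144×10^-4 / 0.1970 = 0.581 mmol/L

DIC = 0.581 mmol/L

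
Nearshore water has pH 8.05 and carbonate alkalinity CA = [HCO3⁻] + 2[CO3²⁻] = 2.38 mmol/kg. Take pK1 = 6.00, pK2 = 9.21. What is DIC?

CA = [HCO3⁻] + 2[CO3²⁻] = (α₁ + 2α₂)·DIC
At pH 8.05: [H⁺]/K1 = 10^-2.05 = 0.0089125, K2/[H⁺] = 10^-1.16 = 0.069183
α₁ = 1/(1 + 0.0089125 + 0.069183) = 1/1.0781 = 0.9276; α₂ = α₁·K2/[H⁺] = 0.06417
α₁ + 2α₂ = 1.0559
DIC = CA / (α₁ + 2α₂) = 2.38 / 1.0559 = 2.25 mmol/kg

DIC = 2.25 mmol/kg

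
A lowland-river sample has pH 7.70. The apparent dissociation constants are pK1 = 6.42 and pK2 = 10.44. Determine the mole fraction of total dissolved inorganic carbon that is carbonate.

α₂ = 0.00173

α₂ = 1 / (1 + [H⁺]/K2 + [H⁺]²/(K1K2)) = 1 / (1 + 10^+2.74 + 10^+1.46)
   = 1 / (1 + 549.54 + 28.840) = 1/579.38 = 0.001726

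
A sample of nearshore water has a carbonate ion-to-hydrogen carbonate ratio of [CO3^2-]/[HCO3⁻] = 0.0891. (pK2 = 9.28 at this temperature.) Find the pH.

From K2 = [H⁺][CO3^2-]/[HCO3⁻]:  pH = pK2 + log₁₀([CO3^2-]/[HCO3⁻])
log₁₀(0.0891) = -1.050
pH = 9.28 + (-1.050) = 8.23

pH = 8.23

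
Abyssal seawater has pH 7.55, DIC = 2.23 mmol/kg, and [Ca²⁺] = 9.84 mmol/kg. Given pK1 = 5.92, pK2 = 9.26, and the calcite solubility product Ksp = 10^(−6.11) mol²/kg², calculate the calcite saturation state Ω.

α₂ = 1 / (1 + [H⁺]/K2 + [H⁺]²/(K1K2)) = 1 / (1 + 10^+1.71 + 10^+0.08)
   = 1 / (1 + 51.286 + 1.2023) = 1/53.488 = 0.01870
[CO3²⁻] = α₂ × DIC = 0.01870 × 2.23 = 0.04169 mmol/kg
Ksp = 10^(−6.11) = 7.762×10^-7
Ω = [Ca²⁺][CO3²⁻]/Ksp = (9.84×10^-3)(4.169×10^-5) / 7.762×10^-7 = 0.528

Ω = 0.528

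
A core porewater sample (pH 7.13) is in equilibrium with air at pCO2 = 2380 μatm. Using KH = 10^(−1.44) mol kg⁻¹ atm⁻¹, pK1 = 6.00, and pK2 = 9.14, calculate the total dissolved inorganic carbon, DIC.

[CO2*] = KH · pCO2 = 10^(−1.44) × 2380×10^-6 = 8.641×10^-5 mol/kg
α₀ = 1/(1 + K1/[H⁺] + K1K2/[H⁺]²) = 1/(1 + 10^+1.13 + 10^-0.88) = 0.06839
DIC = [CO2*]/α₀ = 8.641×10^-5 / 0.06839 = 1.26 mmol/kg

DIC = 1.26 mmol/kg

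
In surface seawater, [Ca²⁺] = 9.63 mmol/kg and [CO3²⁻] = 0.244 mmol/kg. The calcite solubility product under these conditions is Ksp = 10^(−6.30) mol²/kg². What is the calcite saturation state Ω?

Ω = 4.69

Ksp = 10^(−6.30) = 5.012×10^-7
Ω = [Ca²⁺][CO3²⁻]/Ksp = (9.63×10^-3)(0.244×10^-3) / 5.012×10^-7 = 4.69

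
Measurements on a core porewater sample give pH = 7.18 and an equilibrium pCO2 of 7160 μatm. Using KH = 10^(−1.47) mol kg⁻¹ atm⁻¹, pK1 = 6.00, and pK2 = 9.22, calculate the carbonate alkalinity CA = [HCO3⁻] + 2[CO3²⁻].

[CO2*] = KH · pCO2 = 10^(−1.47) × 7160×10^-6 = 2.426×10^-4 mol/kg
α₀ = 1/(1 + K1/[H⁺] + K1K2/[H⁺]²) = 1/(1 + 10^+1.18 + 10^-0.86) = 0.06145
DIC = [CO2*]/α₀ = 2.426×10^-4 / 0.06145 = 3.948 mmol/kg
CA = (α₁ + 2α₂)·DIC = (0.9301 + 2×0.008482) × 3.948 = 3.74 mmol/kg

CA = 3.74 mmol/kg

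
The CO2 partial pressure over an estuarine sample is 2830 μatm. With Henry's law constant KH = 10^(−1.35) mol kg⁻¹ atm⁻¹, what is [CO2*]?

[CO2*] = 126 μmol/kg

KH = 10^(−1.35) = 4.467×10^-2 mol kg⁻¹ atm⁻¹
[CO2*] = KH · pCO2 = 4.467×10^-2 × 2830×10^-6 atm = 1.26×10^-4 mol/kg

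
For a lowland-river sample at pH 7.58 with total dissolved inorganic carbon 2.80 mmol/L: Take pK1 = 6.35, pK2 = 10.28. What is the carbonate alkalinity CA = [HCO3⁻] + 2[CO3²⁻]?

CA = [HCO3⁻] + 2[CO3²⁻] = (α₁ + 2α₂)·DIC
At pH 7.58: [H⁺]/K1 = 10^-1.23 = 0.058884, K2/[H⁺] = 10^-2.70 = 0.0019953
α₁ = 1/(1 + 0.058884 + 0.0019953) = 1/1.0609 = 0.9426; α₂ = α₁·K2/[H⁺] = 0.001881
α₁ + 2α₂ = 0.9464
CA = 0.9464 × 2.80 = 2.65 mmol/L

CA = 2.65 mmol/L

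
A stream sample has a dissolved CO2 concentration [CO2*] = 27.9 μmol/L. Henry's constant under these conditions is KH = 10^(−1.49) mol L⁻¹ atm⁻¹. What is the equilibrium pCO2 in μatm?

KH = 10^(−1.49) = 3.236×10^-2 mol L⁻¹ atm⁻¹
pCO2 = [CO2*]/KH = 27.9×10^-6 / 3.236×10^-2 = 8.62×10^-4 atm = 862 μatm

pCO2 = 862 μatm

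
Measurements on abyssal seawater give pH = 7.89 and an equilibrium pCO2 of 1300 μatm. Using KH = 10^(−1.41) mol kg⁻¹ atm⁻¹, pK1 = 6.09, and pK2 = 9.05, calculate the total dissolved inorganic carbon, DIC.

[CO2*] = KH · pCO2 = 10^(−1.41) × 1300×10^-6 = 5.058×10^-5 mol/kg
α₀ = 1/(1 + K1/[H⁺] + K1K2/[H⁺]²) = 1/(1 + 10^+1.80 + 10^+0.64) = 0.01461
DIC = [CO2*]/α₀ = 5.058×10^-5 / 0.01461 = 3.46 mmol/kg

DIC = 3.46 mmol/kg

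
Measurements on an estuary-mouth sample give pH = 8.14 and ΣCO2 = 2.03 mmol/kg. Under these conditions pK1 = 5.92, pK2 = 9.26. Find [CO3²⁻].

α₂ = 1 / (1 + [H⁺]/K2 + [H⁺]²/(K1K2)) = 1 / (1 + 10^+1.12 + 10^-1.10)
   = 1 / (1 + 13.183 + 0.079433) = 1/14.262 = 0.07012
[CO3²⁻] = α₂ × DIC = 0.07012 × 2.03 = 0.142 mmol/kg

[CO3²⁻] = 0.142 mmol/kg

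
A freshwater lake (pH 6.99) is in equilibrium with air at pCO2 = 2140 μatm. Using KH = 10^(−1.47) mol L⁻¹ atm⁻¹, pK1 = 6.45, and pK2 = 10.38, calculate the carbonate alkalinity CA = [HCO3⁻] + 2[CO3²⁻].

CA = 0.252 mmol/L

[CO2*] = KH · pCO2 = 10^(−1.47) × 2140×10^-6 = 7.251×10^-5 mol/L
α₀ = 1/(1 + K1/[H⁺] + K1K2/[H⁺]²) = 1/(1 + 10^+0.54 + 10^-2.85) = 0.2238
DIC = [CO2*]/α₀ = 7.251×10^-5 / 0.2238 = 0.3240 mmol/L
CA = (α₁ + 2α₂)·DIC = (0.7759 + 2×0.0003161) × 0.3240 = 0.252 mmol/L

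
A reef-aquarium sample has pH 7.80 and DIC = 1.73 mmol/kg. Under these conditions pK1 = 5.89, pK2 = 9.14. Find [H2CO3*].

α₀ = 1 / (1 + K1/[H⁺] + K1K2/[H⁺]²) = 1 / (1 + 10^+1.91 + 10^+0.57)
   = 1 / (1 + 81.283 + 3.7154) = 1/85.998 = 0.01163
[CO2*] = α₀ × DIC = 0.01163 × 1.73 = 0.0201 mmol/kg

[CO2*] = 0.0201 mmol/kg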